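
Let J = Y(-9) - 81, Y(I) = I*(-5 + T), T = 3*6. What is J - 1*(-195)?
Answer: -3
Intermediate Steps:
T = 18
Y(I) = 13*I (Y(I) = I*(-5 + 18) = I*13 = 13*I)
J = -198 (J = 13*(-9) - 81 = -117 - 81 = -198)
J - 1*(-195) = -198 - 1*(-195) = -198 + 195 = -3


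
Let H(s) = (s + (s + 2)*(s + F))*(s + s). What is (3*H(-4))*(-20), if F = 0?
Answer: 1920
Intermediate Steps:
H(s) = 2*s*(s + s*(2 + s)) (H(s) = (s + (s + 2)*(s + 0))*(s + s) = (s + (2 + s)*s)*(2*s) = (s + s*(2 + s))*(2*s) = 2*s*(s + s*(2 + s)))
(3*H(-4))*(-20) = (3*(2*(-4)²*(3 - 4)))*(-20) = (3*(2*16*(-1)))*(-20) = (3*(-32))*(-20) = -96*(-20) = 1920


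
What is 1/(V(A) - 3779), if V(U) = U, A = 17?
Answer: -1/3762 ≈ -0.00026582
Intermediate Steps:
1/(V(A) - 3779) = 1/(17 - 3779) = 1/(-3762) = -1/3762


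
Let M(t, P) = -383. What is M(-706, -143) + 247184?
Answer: 246801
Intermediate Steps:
M(-706, -143) + 247184 = -383 + 247184 = 246801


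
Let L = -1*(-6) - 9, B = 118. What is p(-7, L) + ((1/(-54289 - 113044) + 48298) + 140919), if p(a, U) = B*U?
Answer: 31603012378/167333 ≈ 1.8886e+5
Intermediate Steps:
L = -3 (L = 6 - 9 = -3)
p(a, U) = 118*U
p(-7, L) + ((1/(-54289 - 113044) + 48298) + 140919) = 118*(-3) + ((1/(-54289 - 113044) + 48298) + 140919) = -354 + ((1/(-167333) + 48298) + 140919) = -354 + ((-1/167333 + 48298) + 140919) = -354 + (8081849233/167333 + 140919) = -354 + 31662248260/167333 = 31603012378/167333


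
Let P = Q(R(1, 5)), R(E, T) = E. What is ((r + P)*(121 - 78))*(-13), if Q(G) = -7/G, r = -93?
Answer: 55900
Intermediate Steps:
P = -7 (P = -7/1 = -7*1 = -7)
((r + P)*(121 - 78))*(-13) = ((-93 - 7)*(121 - 78))*(-13) = -100*43*(-13) = -4300*(-13) = 55900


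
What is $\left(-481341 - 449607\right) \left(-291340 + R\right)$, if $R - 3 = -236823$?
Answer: $491689495680$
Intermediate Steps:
$R = -236820$ ($R = 3 - 236823 = -236820$)
$\left(-481341 - 449607\right) \left(-291340 + R\right) = \left(-481341 - 449607\right) \left(-291340 - 236820\right) = \left(-930948\right) \left(-528160\right) = 491689495680$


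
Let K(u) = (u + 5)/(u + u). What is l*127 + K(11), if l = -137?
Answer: -191381/11 ≈ -17398.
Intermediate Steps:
K(u) = (5 + u)/(2*u) (K(u) = (5 + u)/((2*u)) = (5 + u)*(1/(2*u)) = (5 + u)/(2*u))
l*127 + K(11) = -137*127 + (½)*(5 + 11)/11 = -17399 + (½)*(1/11)*16 = -17399 + 8/11 = -191381/11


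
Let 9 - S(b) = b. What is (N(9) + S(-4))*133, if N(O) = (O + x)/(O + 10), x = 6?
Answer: 1834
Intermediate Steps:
N(O) = (6 + O)/(10 + O) (N(O) = (O + 6)/(O + 10) = (6 + O)/(10 + O))
S(b) = 9 - b
(N(9) + S(-4))*133 = ((6 + 9)/(10 + 9) + (9 - 1*(-4)))*133 = (15/19 + (9 + 4))*133 = ((1/19)*15 + 13)*133 = (15/19 + 13)*133 = (262/19)*133 = 1834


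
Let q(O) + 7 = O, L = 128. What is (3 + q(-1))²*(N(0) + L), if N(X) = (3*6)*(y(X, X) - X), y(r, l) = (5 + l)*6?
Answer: 16700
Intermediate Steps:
q(O) = -7 + O
y(r, l) = 30 + 6*l
N(X) = 540 + 90*X (N(X) = (3*6)*((30 + 6*X) - X) = 18*(30 + 5*X) = 540 + 90*X)
(3 + q(-1))²*(N(0) + L) = (3 + (-7 - 1))²*((540 + 90*0) + 128) = (3 - 8)²*((540 + 0) + 128) = (-5)²*(540 + 128) = 25*668 = 16700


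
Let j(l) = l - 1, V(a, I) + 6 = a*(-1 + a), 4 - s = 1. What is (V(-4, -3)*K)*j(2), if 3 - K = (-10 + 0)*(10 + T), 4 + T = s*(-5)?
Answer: -1218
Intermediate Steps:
s = 3 (s = 4 - 1*1 = 4 - 1 = 3)
V(a, I) = -6 + a*(-1 + a)
j(l) = -1 + l
T = -19 (T = -4 + 3*(-5) = -4 - 15 = -19)
K = -87 (K = 3 - (-10 + 0)*(10 - 19) = 3 - (-10)*(-9) = 3 - 1*90 = 3 - 90 = -87)
(V(-4, -3)*K)*j(2) = ((-6 + (-4)**2 - 1*(-4))*(-87))*(-1 + 2) = ((-6 + 16 + 4)*(-87))*1 = (14*(-87))*1 = -1218*1 = -1218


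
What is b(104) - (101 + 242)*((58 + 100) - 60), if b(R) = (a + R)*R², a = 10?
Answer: 1199410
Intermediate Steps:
b(R) = R²*(10 + R) (b(R) = (10 + R)*R² = R²*(10 + R))
b(104) - (101 + 242)*((58 + 100) - 60) = 104²*(10 + 104) - (101 + 242)*((58 + 100) - 60) = 10816*114 - 343*(158 - 60) = 1233024 - 343*98 = 1233024 - 1*33614 = 1233024 - 33614 = 1199410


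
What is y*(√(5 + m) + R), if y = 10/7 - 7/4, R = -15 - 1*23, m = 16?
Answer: 171/14 - 9*√21/28 ≈ 10.741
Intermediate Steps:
R = -38 (R = -15 - 23 = -38)
y = -9/28 (y = 10*(⅐) - 7*¼ = 10/7 - 7/4 = -9/28 ≈ -0.32143)
y*(√(5 + m) + R) = -9*(√(5 + 16) - 38)/28 = -9*(√21 - 38)/28 = -9*(-38 + √21)/28 = 171/14 - 9*√21/28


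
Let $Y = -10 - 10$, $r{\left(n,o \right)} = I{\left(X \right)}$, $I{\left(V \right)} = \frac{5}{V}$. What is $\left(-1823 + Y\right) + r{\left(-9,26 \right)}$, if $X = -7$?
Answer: $- \frac{12906}{7} \approx -1843.7$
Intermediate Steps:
$r{\left(n,o \right)} = - \frac{5}{7}$ ($r{\left(n,o \right)} = \frac{5}{-7} = 5 \left(- \frac{1}{7}\right) = - \frac{5}{7}$)
$Y = -20$ ($Y = -10 - 10 = -20$)
$\left(-1823 + Y\right) + r{\left(-9,26 \right)} = \left(-1823 - 20\right) - \frac{5}{7} = -1843 - \frac{5}{7} = - \frac{12906}{7}$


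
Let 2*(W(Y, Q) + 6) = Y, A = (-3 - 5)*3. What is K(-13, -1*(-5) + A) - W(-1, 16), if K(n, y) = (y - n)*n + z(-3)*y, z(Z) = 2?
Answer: 93/2 ≈ 46.500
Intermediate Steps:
A = -24 (A = -8*3 = -24)
K(n, y) = 2*y + n*(y - n) (K(n, y) = (y - n)*n + 2*y = n*(y - n) + 2*y = 2*y + n*(y - n))
W(Y, Q) = -6 + Y/2
K(-13, -1*(-5) + A) - W(-1, 16) = (-1*(-13)**2 + 2*(-1*(-5) - 24) - 13*(-1*(-5) - 24)) - (-6 + (1/2)*(-1)) = (-1*169 + 2*(5 - 24) - 13*(5 - 24)) - (-6 - 1/2) = (-169 + 2*(-19) - 13*(-19)) - 1*(-13/2) = (-169 - 38 + 247) + 13/2 = 40 + 13/2 = 93/2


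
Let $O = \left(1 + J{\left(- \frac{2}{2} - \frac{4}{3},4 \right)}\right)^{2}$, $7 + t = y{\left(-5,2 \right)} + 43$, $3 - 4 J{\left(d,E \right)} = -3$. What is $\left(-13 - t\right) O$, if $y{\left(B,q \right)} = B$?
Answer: $-275$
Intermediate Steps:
$J{\left(d,E \right)} = \frac{3}{2}$ ($J{\left(d,E \right)} = \frac{3}{4} - - \frac{3}{4} = \frac{3}{4} + \frac{3}{4} = \frac{3}{2}$)
$t = 31$ ($t = -7 + \left(-5 + 43\right) = -7 + 38 = 31$)
$O = \frac{25}{4}$ ($O = \left(1 + \frac{3}{2}\right)^{2} = \left(\frac{5}{2}\right)^{2} = \frac{25}{4} \approx 6.25$)
$\left(-13 - t\right) O = \left(-13 - 31\right) \frac{25}{4} = \left(-44\right) \frac{25}{4} = -275$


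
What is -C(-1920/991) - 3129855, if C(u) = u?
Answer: -3101684385/991 ≈ -3.1299e+6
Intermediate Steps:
-C(-1920/991) - 3129855 = -(-1920)/991 - 3129855 = -1*(-1920/991) - 3129855 = 1920/991 - 3129855 = -3101684385/991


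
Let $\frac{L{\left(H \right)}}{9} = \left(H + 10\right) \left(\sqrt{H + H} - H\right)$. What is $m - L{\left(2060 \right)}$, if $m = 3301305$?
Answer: $41679105 - 37260 \sqrt{1030} \approx 4.0483 \cdot 10^{7}$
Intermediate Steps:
$L{\left(H \right)} = 9 \left(10 + H\right) \left(- H + \sqrt{2} \sqrt{H}\right)$ ($L{\left(H \right)} = 9 \left(H + 10\right) \left(\sqrt{H + H} - H\right) = 9 \left(10 + H\right) \left(\sqrt{2 H} - H\right) = 9 \left(10 + H\right) \left(\sqrt{2} \sqrt{H} - H\right) = 9 \left(10 + H\right) \left(- H + \sqrt{2} \sqrt{H}\right)$)
$m - L{\left(2060 \right)} = 3301305 - \left(\left(-90\right) 2060 - 9 \cdot 2060^{2} + 9 \sqrt{2} \cdot 2060^{\frac{3}{2}} + 90 \sqrt{2} \sqrt{2060}\right) = 3301305 - \left(-185400 - 38192400 + 9 \sqrt{2} \cdot 4120 \sqrt{515} + 90 \sqrt{2} \cdot 2 \sqrt{515}\right) = 3301305 - \left(-185400 - 38192400 + 37080 \sqrt{1030} + 180 \sqrt{1030}\right) = 3301305 - \left(-38377800 + 37260 \sqrt{1030}\right) = 3301305 + \left(38377800 - 37260 \sqrt{1030}\right) = 41679105 - 37260 \sqrt{1030}$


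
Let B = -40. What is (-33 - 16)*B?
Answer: 1960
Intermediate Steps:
(-33 - 16)*B = (-33 - 16)*(-40) = -49*(-40) = 1960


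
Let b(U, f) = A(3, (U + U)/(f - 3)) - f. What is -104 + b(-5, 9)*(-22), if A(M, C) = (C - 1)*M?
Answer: 270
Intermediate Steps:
A(M, C) = M*(-1 + C) (A(M, C) = (-1 + C)*M = M*(-1 + C))
b(U, f) = -3 - f + 6*U/(-3 + f) (b(U, f) = 3*(-1 + (U + U)/(f - 3)) - f = 3*(-1 + (2*U)/(-3 + f)) - f = 3*(-1 + 2*U/(-3 + f)) - f = (-3 + 6*U/(-3 + f)) - f = -3 - f + 6*U/(-3 + f))
-104 + b(-5, 9)*(-22) = -104 + ((9 - 1*9**2 + 6*(-5))/(-3 + 9))*(-22) = -104 + ((9 - 1*81 - 30)/6)*(-22) = -104 + ((9 - 81 - 30)/6)*(-22) = -104 + ((1/6)*(-102))*(-22) = -104 - 17*(-22) = -104 + 374 = 270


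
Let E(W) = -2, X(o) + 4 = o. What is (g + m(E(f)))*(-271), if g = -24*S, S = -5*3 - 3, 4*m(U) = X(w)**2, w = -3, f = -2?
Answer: -481567/4 ≈ -1.2039e+5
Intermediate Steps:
X(o) = -4 + o
m(U) = 49/4 (m(U) = (-4 - 3)**2/4 = (1/4)*(-7)**2 = (1/4)*49 = 49/4)
S = -18 (S = -15 - 3 = -18)
g = 432 (g = -24*(-18) = 432)
(g + m(E(f)))*(-271) = (432 + 49/4)*(-271) = (1777/4)*(-271) = -481567/4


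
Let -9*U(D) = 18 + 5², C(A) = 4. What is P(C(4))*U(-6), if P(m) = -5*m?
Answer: 860/9 ≈ 95.556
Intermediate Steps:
U(D) = -43/9 (U(D) = -(18 + 5²)/9 = -(18 + 25)/9 = -⅑*43 = -43/9)
P(C(4))*U(-6) = -5*4*(-43/9) = -20*(-43/9) = 860/9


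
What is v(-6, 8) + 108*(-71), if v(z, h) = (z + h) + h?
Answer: -7658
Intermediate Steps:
v(z, h) = z + 2*h (v(z, h) = (h + z) + h = z + 2*h)
v(-6, 8) + 108*(-71) = (-6 + 2*8) + 108*(-71) = (-6 + 16) - 7668 = 10 - 7668 = -7658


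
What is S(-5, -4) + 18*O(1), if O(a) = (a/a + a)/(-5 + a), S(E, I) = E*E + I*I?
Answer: 32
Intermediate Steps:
S(E, I) = E**2 + I**2
O(a) = (1 + a)/(-5 + a)
S(-5, -4) + 18*O(1) = ((-5)**2 + (-4)**2) + 18*((1 + 1)/(-5 + 1)) = (25 + 16) + 18*(2/(-4)) = 41 + 18*(-1/4*2) = 41 + 18*(-1/2) = 41 - 9 = 32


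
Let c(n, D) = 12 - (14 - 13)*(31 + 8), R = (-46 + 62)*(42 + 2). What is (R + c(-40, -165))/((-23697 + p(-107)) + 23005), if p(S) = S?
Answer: -677/799 ≈ -0.84731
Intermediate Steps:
R = 704 (R = 16*44 = 704)
c(n, D) = -27 (c(n, D) = 12 - 39 = -27)
(R + c(-40, -165))/((-23697 + p(-107)) + 23005) = (704 - 27)/((-23697 - 107) + 23005) = 677/(-23804 + 23005) = 677/(-799) = 677*(-1/799) = -677/799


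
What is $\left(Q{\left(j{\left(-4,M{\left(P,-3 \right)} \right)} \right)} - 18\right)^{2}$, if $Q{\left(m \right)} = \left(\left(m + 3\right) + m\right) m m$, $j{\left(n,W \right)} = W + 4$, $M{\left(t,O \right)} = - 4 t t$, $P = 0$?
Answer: $24964$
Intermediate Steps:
$M{\left(t,O \right)} = - 4 t^{2}$
$j{\left(n,W \right)} = 4 + W$
$Q{\left(m \right)} = m^{2} \left(3 + 2 m\right)$ ($Q{\left(m \right)} = \left(\left(3 + m\right) + m\right) m m = \left(3 + 2 m\right) m m = m \left(3 + 2 m\right) m = m^{2} \left(3 + 2 m\right)$)
$\left(Q{\left(j{\left(-4,M{\left(P,-3 \right)} \right)} \right)} - 18\right)^{2} = \left(\left(4 - 4 \cdot 0^{2}\right)^{2} \left(3 + 2 \left(4 - 4 \cdot 0^{2}\right)\right) - 18\right)^{2} = \left(\left(4 - 0\right)^{2} \left(3 + 2 \left(4 - 0\right)\right) + \left(-43 + 25\right)\right)^{2} = \left(\left(4 + 0\right)^{2} \left(3 + 2 \left(4 + 0\right)\right) - 18\right)^{2} = \left(4^{2} \left(3 + 2 \cdot 4\right) - 18\right)^{2} = \left(16 \left(3 + 8\right) - 18\right)^{2} = \left(16 \cdot 11 - 18\right)^{2} = \left(176 - 18\right)^{2} = 158^{2} = 24964$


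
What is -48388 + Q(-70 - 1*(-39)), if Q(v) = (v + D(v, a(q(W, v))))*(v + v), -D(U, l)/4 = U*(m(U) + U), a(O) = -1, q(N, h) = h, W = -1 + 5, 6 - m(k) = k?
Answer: -92594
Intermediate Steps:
m(k) = 6 - k
W = 4
D(U, l) = -24*U (D(U, l) = -4*U*((6 - U) + U) = -4*U*6 = -24*U)
Q(v) = -46*v² (Q(v) = (v - 24*v)*(v + v) = (-23*v)*(2*v) = -46*v²)
-48388 + Q(-70 - 1*(-39)) = -48388 - 46*(-70 - 1*(-39))² = -48388 - 46*(-70 + 39)² = -48388 - 46*(-31)² = -48388 - 46*961 = -48388 - 44206 = -92594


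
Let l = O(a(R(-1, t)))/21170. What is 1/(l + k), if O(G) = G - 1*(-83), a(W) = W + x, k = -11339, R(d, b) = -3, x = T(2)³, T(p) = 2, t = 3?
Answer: -10585/120023271 ≈ -8.8191e-5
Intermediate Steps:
x = 8 (x = 2³ = 8)
a(W) = 8 + W (a(W) = W + 8 = 8 + W)
O(G) = 83 + G (O(G) = G + 83 = 83 + G)
l = 44/10585 (l = (83 + (8 - 3))/21170 = (83 + 5)*(1/21170) = 88*(1/21170) = 44/10585 ≈ 0.0041568)
1/(l + k) = 1/(44/10585 - 11339) = 1/(-120023271/10585) = -10585/120023271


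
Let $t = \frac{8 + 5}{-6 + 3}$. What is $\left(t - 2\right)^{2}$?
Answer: $\frac{361}{9} \approx 40.111$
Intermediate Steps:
$t = - \frac{13}{3}$ ($t = \frac{13}{-3} = 13 \left(- \frac{1}{3}\right) = - \frac{13}{3} \approx -4.3333$)
$\left(t - 2\right)^{2} = \left(- \frac{13}{3} - 2\right)^{2} = \left(- \frac{19}{3}\right)^{2} = \frac{361}{9}$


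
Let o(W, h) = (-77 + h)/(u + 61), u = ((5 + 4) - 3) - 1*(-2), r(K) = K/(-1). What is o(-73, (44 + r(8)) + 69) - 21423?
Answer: -1478159/69 ≈ -21423.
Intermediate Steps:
r(K) = -K (r(K) = K*(-1) = -K)
u = 8 (u = (9 - 3) + 2 = 6 + 2 = 8)
o(W, h) = -77/69 + h/69 (o(W, h) = (-77 + h)/(8 + 61) = (-77 + h)/69 = (-77 + h)*(1/69) = -77/69 + h/69)
o(-73, (44 + r(8)) + 69) - 21423 = (-77/69 + ((44 - 1*8) + 69)/69) - 21423 = (-77/69 + ((44 - 8) + 69)/69) - 21423 = (-77/69 + (36 + 69)/69) - 21423 = (-77/69 + (1/69)*105) - 21423 = (-77/69 + 35/23) - 21423 = 28/69 - 21423 = -1478159/69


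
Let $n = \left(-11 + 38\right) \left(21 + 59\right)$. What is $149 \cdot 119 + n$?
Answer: $19891$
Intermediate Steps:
$n = 2160$ ($n = 27 \cdot 80 = 2160$)
$149 \cdot 119 + n = 149 \cdot 119 + 2160 = 17731 + 2160 = 19891$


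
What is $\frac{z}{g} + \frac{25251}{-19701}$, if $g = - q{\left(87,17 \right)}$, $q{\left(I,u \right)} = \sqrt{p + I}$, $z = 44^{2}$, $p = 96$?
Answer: $- \frac{8417}{6567} - \frac{1936 \sqrt{183}}{183} \approx -144.4$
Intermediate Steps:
$z = 1936$
$q{\left(I,u \right)} = \sqrt{96 + I}$
$g = - \sqrt{183}$ ($g = - \sqrt{96 + 87} = - \sqrt{183} \approx -13.528$)
$\frac{z}{g} + \frac{25251}{-19701} = \frac{1936}{\left(-1\right) \sqrt{183}} + \frac{25251}{-19701} = 1936 \left(- \frac{\sqrt{183}}{183}\right) + 25251 \left(- \frac{1}{19701}\right) = - \frac{1936 \sqrt{183}}{183} - \frac{8417}{6567} = - \frac{8417}{6567} - \frac{1936 \sqrt{183}}{183}$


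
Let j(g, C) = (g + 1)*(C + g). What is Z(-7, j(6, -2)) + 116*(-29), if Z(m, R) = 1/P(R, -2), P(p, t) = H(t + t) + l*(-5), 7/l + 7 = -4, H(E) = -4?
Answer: -30287/9 ≈ -3365.2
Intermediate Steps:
l = -7/11 (l = 7/(-7 - 4) = 7/(-11) = 7*(-1/11) = -7/11 ≈ -0.63636)
P(p, t) = -9/11 (P(p, t) = -4 - 7/11*(-5) = -4 + 35/11 = -9/11)
j(g, C) = (1 + g)*(C + g)
Z(m, R) = -11/9 (Z(m, R) = 1/(-9/11) = -11/9)
Z(-7, j(6, -2)) + 116*(-29) = -11/9 + 116*(-29) = -11/9 - 3364 = -30287/9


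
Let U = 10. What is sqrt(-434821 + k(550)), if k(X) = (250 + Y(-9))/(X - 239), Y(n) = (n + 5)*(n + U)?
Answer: I*sqrt(42056245435)/311 ≈ 659.41*I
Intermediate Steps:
Y(n) = (5 + n)*(10 + n) (Y(n) = (n + 5)*(n + 10) = (5 + n)*(10 + n))
k(X) = 246/(-239 + X) (k(X) = (250 + (50 + (-9)**2 + 15*(-9)))/(X - 239) = (250 + (50 + 81 - 135))/(-239 + X) = (250 - 4)/(-239 + X) = 246/(-239 + X))
sqrt(-434821 + k(550)) = sqrt(-434821 + 246/(-239 + 550)) = sqrt(-434821 + 246/311) = sqrt(-135229085/311) = I*sqrt(42056245435)/311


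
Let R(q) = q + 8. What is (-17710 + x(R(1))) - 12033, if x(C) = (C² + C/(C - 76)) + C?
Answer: -1986760/67 ≈ -29653.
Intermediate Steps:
R(q) = 8 + q
x(C) = C + C² + C/(-76 + C) (x(C) = (C² + C/(-76 + C)) + C = C + C² + C/(-76 + C))
(-17710 + x(R(1))) - 12033 = (-17710 + (8 + 1)*(-75 + (8 + 1)² - 75*(8 + 1))/(-76 + (8 + 1))) - 12033 = (-17710 + 9*(-75 + 9² - 75*9)/(-76 + 9)) - 12033 = (-17710 + 9*(-75 + 81 - 675)/(-67)) - 12033 = (-17710 + 9*(-1/67)*(-669)) - 12033 = (-17710 + 6021/67) - 12033 = -1180549/67 - 12033 = -1986760/67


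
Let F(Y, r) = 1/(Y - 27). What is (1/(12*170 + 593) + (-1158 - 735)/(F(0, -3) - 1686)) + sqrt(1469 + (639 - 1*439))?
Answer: 134620786/119862059 + sqrt(1669) ≈ 41.977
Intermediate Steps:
F(Y, r) = 1/(-27 + Y)
(1/(12*170 + 593) + (-1158 - 735)/(F(0, -3) - 1686)) + sqrt(1469 + (639 - 1*439)) = (1/(12*170 + 593) + (-1158 - 735)/(1/(-27 + 0) - 1686)) + sqrt(1469 + (639 - 1*439)) = (1/(2040 + 593) - 1893/(1/(-27) - 1686)) + sqrt(1469 + (639 - 439)) = (1/2633 - 1893/(-1/27 - 1686)) + sqrt(1469 + 200) = (1/2633 - 1893/(-45523/27)) + sqrt(1669) = (1/2633 - 1893*(-27/45523)) + sqrt(1669) = (1/2633 + 51111/45523) + sqrt(1669) = 134620786/119862059 + sqrt(1669)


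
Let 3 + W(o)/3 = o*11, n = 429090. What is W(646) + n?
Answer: 450399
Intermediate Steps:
W(o) = -9 + 33*o (W(o) = -9 + 3*(o*11) = -9 + 3*(11*o) = -9 + 33*o)
W(646) + n = (-9 + 33*646) + 429090 = (-9 + 21318) + 429090 = 21309 + 429090 = 450399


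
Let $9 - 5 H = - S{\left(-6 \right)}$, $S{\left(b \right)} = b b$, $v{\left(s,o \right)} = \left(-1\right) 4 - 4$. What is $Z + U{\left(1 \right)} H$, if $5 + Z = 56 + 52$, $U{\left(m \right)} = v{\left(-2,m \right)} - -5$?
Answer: $76$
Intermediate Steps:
$v{\left(s,o \right)} = -8$ ($v{\left(s,o \right)} = -4 - 4 = -8$)
$U{\left(m \right)} = -3$ ($U{\left(m \right)} = -8 - -5 = -8 + 5 = -3$)
$S{\left(b \right)} = b^{2}$
$Z = 103$ ($Z = -5 + \left(56 + 52\right) = -5 + 108 = 103$)
$H = 9$ ($H = \frac{9}{5} - \frac{\left(-1\right) \left(-6\right)^{2}}{5} = \frac{9}{5} - \frac{\left(-1\right) 36}{5} = \frac{9}{5} - - \frac{36}{5} = \frac{9}{5} + \frac{36}{5} = 9$)
$Z + U{\left(1 \right)} H = 103 - 27 = 76$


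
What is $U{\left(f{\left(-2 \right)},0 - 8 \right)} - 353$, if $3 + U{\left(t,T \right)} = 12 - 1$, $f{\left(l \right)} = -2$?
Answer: $-345$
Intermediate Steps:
$U{\left(t,T \right)} = 8$ ($U{\left(t,T \right)} = -3 + \left(12 - 1\right) = -3 + 11 = 8$)
$U{\left(f{\left(-2 \right)},0 - 8 \right)} - 353 = 8 - 353 = -345$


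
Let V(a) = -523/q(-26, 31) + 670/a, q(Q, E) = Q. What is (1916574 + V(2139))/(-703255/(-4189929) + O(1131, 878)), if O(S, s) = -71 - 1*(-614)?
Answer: 4802175957460309/1360949151796 ≈ 3528.6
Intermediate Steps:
O(S, s) = 543 (O(S, s) = -71 + 614 = 543)
V(a) = 523/26 + 670/a (V(a) = -523/(-26) + 670/a = -523*(-1/26) + 670/a = 523/26 + 670/a)
(1916574 + V(2139))/(-703255/(-4189929) + O(1131, 878)) = (1916574 + (523/26 + 670/2139))/(-703255/(-4189929) + 543) = (1916574 + (523/26 + 670*(1/2139)))/(-703255*(-1/4189929) + 543) = (1916574 + (523/26 + 670/2139))/(703255/4189929 + 543) = (1916574 + 1136117/55614)/(2275834702/4189929) = (106589482553/55614)*(4189929/2275834702) = 4802175957460309/1360949151796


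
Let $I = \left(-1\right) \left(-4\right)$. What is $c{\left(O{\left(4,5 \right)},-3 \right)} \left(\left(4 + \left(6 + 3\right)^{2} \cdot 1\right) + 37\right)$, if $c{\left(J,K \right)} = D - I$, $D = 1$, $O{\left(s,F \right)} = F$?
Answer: $-366$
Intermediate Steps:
$I = 4$
$c{\left(J,K \right)} = -3$ ($c{\left(J,K \right)} = 1 - 4 = -3$)
$c{\left(O{\left(4,5 \right)},-3 \right)} \left(\left(4 + \left(6 + 3\right)^{2} \cdot 1\right) + 37\right) = - 3 \left(\left(4 + \left(6 + 3\right)^{2} \cdot 1\right) + 37\right) = - 3 \left(\left(4 + 9^{2} \cdot 1\right) + 37\right) = - 3 \left(\left(4 + 81 \cdot 1\right) + 37\right) = - 3 \left(\left(4 + 81\right) + 37\right) = - 3 \left(85 + 37\right) = \left(-3\right) 122 = -366$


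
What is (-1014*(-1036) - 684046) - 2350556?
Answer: -1984098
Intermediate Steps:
(-1014*(-1036) - 684046) - 2350556 = (1050504 - 684046) - 2350556 = 366458 - 2350556 = -1984098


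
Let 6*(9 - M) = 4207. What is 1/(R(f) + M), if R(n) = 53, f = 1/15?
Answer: -6/3835 ≈ -0.0015645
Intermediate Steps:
f = 1/15 ≈ 0.066667
M = -4153/6 (M = 9 - ⅙*4207 = 9 - 4207/6 = -4153/6 ≈ -692.17)
1/(R(f) + M) = 1/(53 - 4153/6) = 1/(-3835/6) = -6/3835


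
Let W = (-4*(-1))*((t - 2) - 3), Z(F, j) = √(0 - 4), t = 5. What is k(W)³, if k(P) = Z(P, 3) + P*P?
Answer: -8*I ≈ -8.0*I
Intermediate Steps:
Z(F, j) = 2*I (Z(F, j) = √(-4) = 2*I)
W = 0 (W = (-4*(-1))*((5 - 2) - 3) = 4*(3 - 3) = 4*0 = 0)
k(P) = P² + 2*I (k(P) = 2*I + P*P = 2*I + P² = P² + 2*I)
k(W)³ = (0² + 2*I)³ = (0 + 2*I)³ = (2*I)³ = -8*I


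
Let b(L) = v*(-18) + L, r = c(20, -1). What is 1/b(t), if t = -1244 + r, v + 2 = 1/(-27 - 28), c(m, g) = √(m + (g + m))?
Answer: -3653210/4411764109 - 3025*√39/4411764109 ≈ -0.00083234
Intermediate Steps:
c(m, g) = √(g + 2*m)
v = -111/55 (v = -2 + 1/(-27 - 28) = -2 + 1/(-55) = -2 - 1/55 = -111/55 ≈ -2.0182)
r = √39 (r = √(-1 + 2*20) = √(-1 + 40) = √39 ≈ 6.2450)
t = -1244 + √39 ≈ -1237.8
b(L) = 1998/55 + L (b(L) = -111/55*(-18) + L = 1998/55 + L)
1/b(t) = 1/(1998/55 + (-1244 + √39)) = 1/(-66422/55 + √39)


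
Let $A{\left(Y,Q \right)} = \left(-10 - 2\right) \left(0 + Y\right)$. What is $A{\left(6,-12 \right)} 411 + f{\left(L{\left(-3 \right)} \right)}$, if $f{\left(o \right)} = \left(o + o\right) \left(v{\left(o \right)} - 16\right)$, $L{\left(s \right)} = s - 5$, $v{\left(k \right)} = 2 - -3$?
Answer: $-29416$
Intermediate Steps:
$v{\left(k \right)} = 5$ ($v{\left(k \right)} = 2 + 3 = 5$)
$L{\left(s \right)} = -5 + s$
$A{\left(Y,Q \right)} = - 12 Y$
$f{\left(o \right)} = - 22 o$ ($f{\left(o \right)} = \left(o + o\right) \left(5 - 16\right) = 2 o \left(-11\right) = - 22 o$)
$A{\left(6,-12 \right)} 411 + f{\left(L{\left(-3 \right)} \right)} = \left(-12\right) 6 \cdot 411 - 22 \left(-5 - 3\right) = \left(-72\right) 411 - -176 = -29592 + 176 = -29416$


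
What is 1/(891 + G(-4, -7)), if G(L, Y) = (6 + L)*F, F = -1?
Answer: 1/889 ≈ 0.0011249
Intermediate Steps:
G(L, Y) = -6 - L (G(L, Y) = (6 + L)*(-1) = -6 - L)
1/(891 + G(-4, -7)) = 1/(891 + (-6 - 1*(-4))) = 1/(891 + (-6 + 4)) = 1/(891 - 2) = 1/889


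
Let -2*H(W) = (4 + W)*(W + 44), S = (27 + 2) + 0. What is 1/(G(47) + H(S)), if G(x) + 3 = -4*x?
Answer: -2/2791 ≈ -0.00071659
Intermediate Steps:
G(x) = -3 - 4*x
S = 29 (S = 29 + 0 = 29)
H(W) = -(4 + W)*(44 + W)/2 (H(W) = -(4 + W)*(W + 44)/2 = -(4 + W)*(44 + W)/2)
1/(G(47) + H(S)) = 1/((-3 - 4*47) + (-88 - 24*29 - ½*29²)) = 1/((-3 - 188) + (-88 - 696 - ½*841)) = 1/(-191 + (-88 - 696 - 841/2)) = 1/(-191 - 2409/2) = 1/(-2791/2) = -2/2791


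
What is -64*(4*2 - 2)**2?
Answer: -2304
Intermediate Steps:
-64*(4*2 - 2)**2 = -64*(8 - 2)**2 = -64*6**2 = -64*36 = -2304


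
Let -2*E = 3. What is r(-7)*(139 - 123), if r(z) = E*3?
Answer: -72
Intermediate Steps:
E = -3/2 (E = -1/2*3 = -3/2 ≈ -1.5000)
r(z) = -9/2 (r(z) = -3/2*3 = -9/2)
r(-7)*(139 - 123) = -9*(139 - 123)/2 = -9/2*16 = -72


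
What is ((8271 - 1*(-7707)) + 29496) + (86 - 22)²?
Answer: 49570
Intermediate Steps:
((8271 - 1*(-7707)) + 29496) + (86 - 22)² = ((8271 + 7707) + 29496) + 64² = (15978 + 29496) + 4096 = 45474 + 4096 = 49570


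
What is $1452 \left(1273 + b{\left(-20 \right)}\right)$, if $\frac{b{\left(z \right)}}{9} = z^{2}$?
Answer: $7075596$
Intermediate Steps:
$b{\left(z \right)} = 9 z^{2}$
$1452 \left(1273 + b{\left(-20 \right)}\right) = 1452 \left(1273 + 9 \left(-20\right)^{2}\right) = 1452 \left(1273 + 9 \cdot 400\right) = 1452 \left(1273 + 3600\right) = 1452 \cdot 4873 = 7075596$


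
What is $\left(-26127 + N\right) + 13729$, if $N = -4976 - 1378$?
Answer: $-18752$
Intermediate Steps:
$N = -6354$ ($N = -4976 - 1378 = -6354$)
$\left(-26127 + N\right) + 13729 = \left(-26127 - 6354\right) + 13729 = -32481 + 13729 = -18752$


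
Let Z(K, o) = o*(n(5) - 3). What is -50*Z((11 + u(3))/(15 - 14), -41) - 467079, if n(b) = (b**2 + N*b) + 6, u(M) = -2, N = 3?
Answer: -378929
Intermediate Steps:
n(b) = 6 + b**2 + 3*b (n(b) = (b**2 + 3*b) + 6 = 6 + b**2 + 3*b)
Z(K, o) = 43*o (Z(K, o) = o*((6 + 5**2 + 3*5) - 3) = o*((6 + 25 + 15) - 3) = o*(46 - 3) = o*43 = 43*o)
-50*Z((11 + u(3))/(15 - 14), -41) - 467079 = -2150*(-41) - 467079 = -50*(-1763) - 467079 = 88150 - 467079 = -378929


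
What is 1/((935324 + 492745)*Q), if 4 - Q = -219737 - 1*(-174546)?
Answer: 1/64541578455 ≈ 1.5494e-11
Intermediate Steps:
Q = 45195 (Q = 4 - (-219737 - 1*(-174546)) = 4 - (-219737 + 174546) = 4 - 1*(-45191) = 4 + 45191 = 45195)
1/((935324 + 492745)*Q) = 1/((935324 + 492745)*45195) = (1/45195)/1428069 = (1/1428069)*(1/45195) = 1/64541578455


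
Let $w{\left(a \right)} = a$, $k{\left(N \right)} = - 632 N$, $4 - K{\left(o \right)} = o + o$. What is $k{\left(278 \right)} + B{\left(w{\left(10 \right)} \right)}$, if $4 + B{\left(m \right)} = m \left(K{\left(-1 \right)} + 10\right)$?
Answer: $-175540$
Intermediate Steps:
$K{\left(o \right)} = 4 - 2 o$ ($K{\left(o \right)} = 4 - \left(o + o\right) = 4 - 2 o$)
$B{\left(m \right)} = -4 + 16 m$ ($B{\left(m \right)} = -4 + m \left(\left(4 - -2\right) + 10\right) = -4 + m \left(\left(4 + 2\right) + 10\right) = -4 + m \left(6 + 10\right) = -4 + m 16 = -4 + 16 m$)
$k{\left(278 \right)} + B{\left(w{\left(10 \right)} \right)} = \left(-632\right) 278 + \left(-4 + 16 \cdot 10\right) = -175696 + \left(-4 + 160\right) = -175696 + 156 = -175540$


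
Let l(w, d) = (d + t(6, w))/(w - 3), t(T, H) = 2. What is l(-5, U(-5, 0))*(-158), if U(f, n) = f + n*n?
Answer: -237/4 ≈ -59.250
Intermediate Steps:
U(f, n) = f + n**2
l(w, d) = (2 + d)/(-3 + w) (l(w, d) = (d + 2)/(w - 3) = (2 + d)/(-3 + w))
l(-5, U(-5, 0))*(-158) = ((2 + (-5 + 0**2))/(-3 - 5))*(-158) = ((2 + (-5 + 0))/(-8))*(-158) = -(2 - 5)/8*(-158) = -1/8*(-3)*(-158) = (3/8)*(-158) = -237/4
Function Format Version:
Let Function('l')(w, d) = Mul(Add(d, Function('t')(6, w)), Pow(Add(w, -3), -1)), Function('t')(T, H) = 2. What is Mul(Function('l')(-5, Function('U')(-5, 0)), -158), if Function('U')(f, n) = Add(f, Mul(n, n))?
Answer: Rational(-237, 4) ≈ -59.250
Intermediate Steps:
Function('U')(f, n) = Add(f, Pow(n, 2))
Function('l')(w, d) = Mul(Pow(Add(-3, w), -1), Add(2, d)) (Function('l')(w, d) = Mul(Add(d, 2), Pow(Add(w, -3), -1)) = Mul(Add(2, d), Pow(Add(-3, w), -1)) = Mul(Pow(Add(-3, w), -1), Add(2, d)))
Mul(Function('l')(-5, Function('U')(-5, 0)), -158) = Mul(Mul(Pow(Add(-3, -5), -1), Add(2, Add(-5, Pow(0, 2)))), -158) = Mul(Mul(Pow(-8, -1), Add(2, Add(-5, 0))), -158) = Mul(Mul(Rational(-1, 8), Add(2, -5)), -158) = Mul(Mul(Rational(-1, 8), -3), -158) = Mul(Rational(3, 8), -158) = Rational(-237, 4)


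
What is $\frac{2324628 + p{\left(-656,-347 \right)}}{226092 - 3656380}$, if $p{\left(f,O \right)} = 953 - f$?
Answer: $- \frac{2326237}{3430288} \approx -0.67815$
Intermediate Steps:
$\frac{2324628 + p{\left(-656,-347 \right)}}{226092 - 3656380} = \frac{2324628 + \left(953 - -656\right)}{226092 - 3656380} = \frac{2324628 + \left(953 + 656\right)}{-3430288} = \left(2324628 + 1609\right) \left(- \frac{1}{3430288}\right) = 2326237 \left(- \frac{1}{3430288}\right) = - \frac{2326237}{3430288}$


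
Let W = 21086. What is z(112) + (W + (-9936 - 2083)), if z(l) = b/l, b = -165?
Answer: 1015339/112 ≈ 9065.5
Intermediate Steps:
z(l) = -165/l
z(112) + (W + (-9936 - 2083)) = -165/112 + (21086 + (-9936 - 2083)) = -165*1/112 + (21086 - 12019) = -165/112 + 9067 = 1015339/112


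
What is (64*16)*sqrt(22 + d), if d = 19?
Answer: 1024*sqrt(41) ≈ 6556.8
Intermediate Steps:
(64*16)*sqrt(22 + d) = (64*16)*sqrt(22 + 19) = 1024*sqrt(41)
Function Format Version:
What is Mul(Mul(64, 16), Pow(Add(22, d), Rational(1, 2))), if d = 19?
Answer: Mul(1024, Pow(41, Rational(1, 2))) ≈ 6556.8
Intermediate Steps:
Mul(Mul(64, 16), Pow(Add(22, d), Rational(1, 2))) = Mul(Mul(64, 16), Pow(Add(22, 19), Rational(1, 2))) = Mul(1024, Pow(41, Rational(1, 2)))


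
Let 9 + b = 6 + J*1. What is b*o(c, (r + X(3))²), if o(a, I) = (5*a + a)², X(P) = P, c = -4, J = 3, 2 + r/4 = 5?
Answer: 0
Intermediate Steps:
r = 12 (r = -8 + 4*5 = -8 + 20 = 12)
b = 0 (b = -9 + (6 + 3*1) = -9 + (6 + 3) = -9 + 9 = 0)
o(a, I) = 36*a² (o(a, I) = (6*a)² = 36*a²)
b*o(c, (r + X(3))²) = 0*(36*(-4)²) = 0*(36*16) = 0*576 = 0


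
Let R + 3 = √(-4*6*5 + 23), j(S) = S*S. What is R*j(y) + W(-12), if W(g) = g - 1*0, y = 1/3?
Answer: -37/3 + I*√97/9 ≈ -12.333 + 1.0943*I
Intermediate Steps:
y = ⅓ ≈ 0.33333
j(S) = S²
W(g) = g (W(g) = g + 0 = g)
R = -3 + I*√97 (R = -3 + √(-4*6*5 + 23) = -3 + √(-24*5 + 23) = -3 + √(-120 + 23) = -3 + √(-97) = -3 + I*√97 ≈ -3.0 + 9.8489*I)
R*j(y) + W(-12) = (-3 + I*√97)*(⅓)² - 12 = (-3 + I*√97)*(⅑) - 12 = (-⅓ + I*√97/9) - 12 = -37/3 + I*√97/9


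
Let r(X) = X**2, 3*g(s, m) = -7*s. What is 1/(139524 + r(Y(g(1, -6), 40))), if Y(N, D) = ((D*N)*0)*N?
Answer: 1/139524 ≈ 7.1672e-6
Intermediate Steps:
g(s, m) = -7*s/3 (g(s, m) = (-7*s)/3 = -7*s/3)
Y(N, D) = 0 (Y(N, D) = 0*N = 0)
1/(139524 + r(Y(g(1, -6), 40))) = 1/(139524 + 0**2) = 1/(139524 + 0) = 1/139524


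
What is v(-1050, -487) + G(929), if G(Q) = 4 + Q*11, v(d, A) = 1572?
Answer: 11795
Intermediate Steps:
G(Q) = 4 + 11*Q
v(-1050, -487) + G(929) = 1572 + (4 + 11*929) = 1572 + (4 + 10219) = 1572 + 10223 = 11795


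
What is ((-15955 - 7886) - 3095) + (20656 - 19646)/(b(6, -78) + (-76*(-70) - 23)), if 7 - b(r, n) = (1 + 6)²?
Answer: -28309534/1051 ≈ -26936.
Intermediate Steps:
b(r, n) = -42 (b(r, n) = 7 - (1 + 6)² = 7 - 1*7² = 7 - 1*49 = 7 - 49 = -42)
((-15955 - 7886) - 3095) + (20656 - 19646)/(b(6, -78) + (-76*(-70) - 23)) = ((-15955 - 7886) - 3095) + (20656 - 19646)/(-42 + (-76*(-70) - 23)) = (-23841 - 3095) + 1010/(-42 + (5320 - 23)) = -26936 + 1010/(-42 + 5297) = -26936 + 1010/5255 = -26936 + 1010*(1/5255) = -26936 + 202/1051 = -28309534/1051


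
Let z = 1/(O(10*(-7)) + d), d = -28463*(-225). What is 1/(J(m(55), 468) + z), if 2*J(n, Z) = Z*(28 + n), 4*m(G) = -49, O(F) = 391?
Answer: 3202283/11802013997 ≈ 0.00027133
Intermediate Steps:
m(G) = -49/4 (m(G) = (¼)*(-49) = -49/4)
d = 6404175
J(n, Z) = Z*(28 + n)/2 (J(n, Z) = (Z*(28 + n))/2 = Z*(28 + n)/2)
z = 1/6404566 (z = 1/(391 + 6404175) = 1/6404566 ≈ 1.5614e-7)
1/(J(m(55), 468) + z) = 1/((½)*468*(28 - 49/4) + 1/6404566) = 1/((½)*468*(63/4) + 1/6404566) = 1/(7371/2 + 1/6404566) = 1/(11802013997/3202283) = 3202283/11802013997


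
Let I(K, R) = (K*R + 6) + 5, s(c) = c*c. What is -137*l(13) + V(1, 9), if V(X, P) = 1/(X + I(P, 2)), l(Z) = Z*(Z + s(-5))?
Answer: -2030339/30 ≈ -67678.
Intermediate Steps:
s(c) = c²
I(K, R) = 11 + K*R (I(K, R) = (6 + K*R) + 5 = 11 + K*R)
l(Z) = Z*(25 + Z) (l(Z) = Z*(Z + (-5)²) = Z*(Z + 25) = Z*(25 + Z))
V(X, P) = 1/(11 + X + 2*P) (V(X, P) = 1/(X + (11 + P*2)) = 1/(X + (11 + 2*P)) = 1/(11 + X + 2*P))
-137*l(13) + V(1, 9) = -1781*(25 + 13) + 1/(11 + 1 + 2*9) = -1781*38 + 1/(11 + 1 + 18) = -137*494 + 1/30 = -67678 + 1/30 = -2030339/30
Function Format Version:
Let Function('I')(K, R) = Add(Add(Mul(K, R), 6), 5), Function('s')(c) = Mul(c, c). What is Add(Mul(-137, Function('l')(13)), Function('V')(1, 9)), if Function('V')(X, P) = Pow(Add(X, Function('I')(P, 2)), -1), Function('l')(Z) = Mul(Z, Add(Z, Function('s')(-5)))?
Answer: Rational(-2030339, 30) ≈ -67678.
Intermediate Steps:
Function('s')(c) = Pow(c, 2)
Function('I')(K, R) = Add(11, Mul(K, R)) (Function('I')(K, R) = Add(Add(6, Mul(K, R)), 5) = Add(11, Mul(K, R)))
Function('l')(Z) = Mul(Z, Add(25, Z)) (Function('l')(Z) = Mul(Z, Add(Z, Pow(-5, 2))) = Mul(Z, Add(Z, 25)) = Mul(Z, Add(25, Z)))
Function('V')(X, P) = Pow(Add(11, X, Mul(2, P)), -1) (Function('V')(X, P) = Pow(Add(X, Add(11, Mul(P, 2))), -1) = Pow(Add(X, Add(11, Mul(2, P))), -1) = Pow(Add(11, X, Mul(2, P)), -1))
Add(Mul(-137, Function('l')(13)), Function('V')(1, 9)) = Add(Mul(-137, Mul(13, Add(25, 13))), Pow(Add(11, 1, Mul(2, 9)), -1)) = Add(Mul(-137, Mul(13, 38)), Pow(Add(11, 1, 18), -1)) = Add(Mul(-137, 494), Pow(30, -1)) = Add(-67678, Rational(1, 30)) = Rational(-2030339, 30)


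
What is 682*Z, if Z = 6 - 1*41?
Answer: -23870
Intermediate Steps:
Z = -35 (Z = 6 - 41 = -35)
682*Z = 682*(-35) = -23870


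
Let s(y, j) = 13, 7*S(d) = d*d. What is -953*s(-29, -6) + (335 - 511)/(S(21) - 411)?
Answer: -1077799/87 ≈ -12389.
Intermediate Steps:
S(d) = d²/7 (S(d) = (d*d)/7 = d²/7)
-953*s(-29, -6) + (335 - 511)/(S(21) - 411) = -953*13 + (335 - 511)/((⅐)*21² - 411) = -12389 - 176/((⅐)*441 - 411) = -12389 - 176/(63 - 411) = -12389 - 176/(-348) = -12389 - 176*(-1/348) = -12389 + 44/87 = -1077799/87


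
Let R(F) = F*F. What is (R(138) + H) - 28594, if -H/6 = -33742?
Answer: 192902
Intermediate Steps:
R(F) = F**2
H = 202452 (H = -6*(-33742) = 202452)
(R(138) + H) - 28594 = (138**2 + 202452) - 28594 = (19044 + 202452) - 28594 = 221496 - 28594 = 192902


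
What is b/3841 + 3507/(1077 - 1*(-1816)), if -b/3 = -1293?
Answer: 24692334/11112013 ≈ 2.2221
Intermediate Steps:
b = 3879 (b = -3*(-1293) = 3879)
b/3841 + 3507/(1077 - 1*(-1816)) = 3879/3841 + 3507/(1077 - 1*(-1816)) = 3879*(1/3841) + 3507/(1077 + 1816) = 3879/3841 + 3507/2893 = 24692334/11112013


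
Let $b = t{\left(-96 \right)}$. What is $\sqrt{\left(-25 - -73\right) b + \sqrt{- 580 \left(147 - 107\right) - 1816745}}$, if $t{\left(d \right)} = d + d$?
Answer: $\sqrt{-9216 + i \sqrt{1839945}} \approx 7.0459 + 96.258 i$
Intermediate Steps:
$t{\left(d \right)} = 2 d$
$b = -192$ ($b = 2 \left(-96\right) = -192$)
$\sqrt{\left(-25 - -73\right) b + \sqrt{- 580 \left(147 - 107\right) - 1816745}} = \sqrt{\left(-25 - -73\right) \left(-192\right) + \sqrt{- 580 \left(147 - 107\right) - 1816745}} = \sqrt{\left(-25 + 73\right) \left(-192\right) + \sqrt{\left(-580\right) 40 - 1816745}} = \sqrt{48 \left(-192\right) + \sqrt{-23200 - 1816745}} = \sqrt{-9216 + \sqrt{-1839945}} = \sqrt{-9216 + i \sqrt{1839945}}$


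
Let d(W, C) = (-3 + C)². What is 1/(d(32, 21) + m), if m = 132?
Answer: 1/456 ≈ 0.0021930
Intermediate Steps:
1/(d(32, 21) + m) = 1/((-3 + 21)² + 132) = 1/(18² + 132) = 1/(324 + 132) = 1/456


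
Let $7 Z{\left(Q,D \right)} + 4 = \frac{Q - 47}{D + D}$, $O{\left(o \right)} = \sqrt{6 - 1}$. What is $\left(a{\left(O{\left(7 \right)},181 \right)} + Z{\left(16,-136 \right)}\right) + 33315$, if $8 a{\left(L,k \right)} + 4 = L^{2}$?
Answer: $\frac{9061563}{272} \approx 33315.0$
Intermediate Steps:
$O{\left(o \right)} = \sqrt{5}$
$Z{\left(Q,D \right)} = - \frac{4}{7} + \frac{-47 + Q}{14 D}$ ($Z{\left(Q,D \right)} = - \frac{4}{7} + \frac{\left(Q - 47\right) \frac{1}{D + D}}{7} = - \frac{4}{7} + \frac{\left(-47 + Q\right) \frac{1}{2 D}}{7} = - \frac{4}{7} + \frac{\frac{1}{2} \frac{1}{D} \left(-47 + Q\right)}{7} = - \frac{4}{7} + \frac{-47 + Q}{14 D}$)
$a{\left(L,k \right)} = - \frac{1}{2} + \frac{L^{2}}{8}$
$\left(a{\left(O{\left(7 \right)},181 \right)} + Z{\left(16,-136 \right)}\right) + 33315 = \left(\left(- \frac{1}{2} + \frac{\left(\sqrt{5}\right)^{2}}{8}\right) + \frac{-47 + 16 - -1088}{14 \left(-136\right)}\right) + 33315 = \left(\left(- \frac{1}{2} + \frac{1}{8} \cdot 5\right) + \frac{1}{14} \left(- \frac{1}{136}\right) \left(-47 + 16 + 1088\right)\right) + 33315 = \left(\left(- \frac{1}{2} + \frac{5}{8}\right) + \frac{1}{14} \left(- \frac{1}{136}\right) 1057\right) + 33315 = \left(\frac{1}{8} - \frac{151}{272}\right) + 33315 = - \frac{117}{272} + 33315 = \frac{9061563}{272}$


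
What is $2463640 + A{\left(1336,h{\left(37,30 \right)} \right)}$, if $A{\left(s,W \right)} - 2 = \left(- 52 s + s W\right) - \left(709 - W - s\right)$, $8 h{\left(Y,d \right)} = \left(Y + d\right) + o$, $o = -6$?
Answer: $\frac{19239933}{8} \approx 2.405 \cdot 10^{6}$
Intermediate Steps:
$h{\left(Y,d \right)} = - \frac{3}{4} + \frac{Y}{8} + \frac{d}{8}$ ($h{\left(Y,d \right)} = \frac{\left(Y + d\right) - 6}{8} = \frac{-6 + Y + d}{8} = - \frac{3}{4} + \frac{Y}{8} + \frac{d}{8}$)
$A{\left(s,W \right)} = -707 + W - 51 s + W s$ ($A{\left(s,W \right)} = 2 - \left(709 - W + 51 s - s W\right) = 2 - \left(709 - W + 51 s - W s\right) = 2 + \left(\left(- 52 s + W s\right) + \left(-709 + W + s\right)\right) = 2 + \left(-709 + W - 51 s + W s\right) = -707 + W - 51 s + W s$)
$2463640 + A{\left(1336,h{\left(37,30 \right)} \right)} = 2463640 + \left(-707 + \left(- \frac{3}{4} + \frac{1}{8} \cdot 37 + \frac{1}{8} \cdot 30\right) - 68136 + \left(- \frac{3}{4} + \frac{1}{8} \cdot 37 + \frac{1}{8} \cdot 30\right) 1336\right) = 2463640 + \left(-707 + \left(- \frac{3}{4} + \frac{37}{8} + \frac{15}{4}\right) - 68136 + \left(- \frac{3}{4} + \frac{37}{8} + \frac{15}{4}\right) 1336\right) = 2463640 + \left(-707 + \frac{61}{8} - 68136 + \frac{61}{8} \cdot 1336\right) = 2463640 + \left(-707 + \frac{61}{8} - 68136 + 10187\right) = 2463640 - \frac{469187}{8} = \frac{19239933}{8}$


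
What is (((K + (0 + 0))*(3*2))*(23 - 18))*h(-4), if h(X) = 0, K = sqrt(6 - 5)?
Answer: 0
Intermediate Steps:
K = 1 (K = sqrt(1) = 1)
(((K + (0 + 0))*(3*2))*(23 - 18))*h(-4) = (((1 + (0 + 0))*(3*2))*(23 - 18))*0 = (((1 + 0)*6)*5)*0 = ((1*6)*5)*0 = (6*5)*0 = 30*0 = 0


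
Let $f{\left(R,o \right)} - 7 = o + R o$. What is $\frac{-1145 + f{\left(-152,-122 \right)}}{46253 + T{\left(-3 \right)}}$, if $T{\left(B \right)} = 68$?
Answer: $\frac{17284}{46321} \approx 0.37314$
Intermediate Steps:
$f{\left(R,o \right)} = 7 + o + R o$ ($f{\left(R,o \right)} = 7 + \left(o + R o\right) = 7 + o + R o$)
$\frac{-1145 + f{\left(-152,-122 \right)}}{46253 + T{\left(-3 \right)}} = \frac{-1145 - -18429}{46253 + 68} = \frac{-1145 + \left(7 - 122 + 18544\right)}{46321} = \left(-1145 + 18429\right) \frac{1}{46321} = 17284 \cdot \frac{1}{46321} = \frac{17284}{46321}$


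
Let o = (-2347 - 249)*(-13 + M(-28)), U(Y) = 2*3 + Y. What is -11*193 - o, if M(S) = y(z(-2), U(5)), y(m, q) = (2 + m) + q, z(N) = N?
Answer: -7315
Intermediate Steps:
U(Y) = 6 + Y
y(m, q) = 2 + m + q
M(S) = 11 (M(S) = 2 - 2 + (6 + 5) = 2 - 2 + 11 = 11)
o = 5192 (o = (-2347 - 249)*(-13 + 11) = -2596*(-2) = 5192)
-11*193 - o = -11*193 - 1*5192 = -2123 - 5192 = -7315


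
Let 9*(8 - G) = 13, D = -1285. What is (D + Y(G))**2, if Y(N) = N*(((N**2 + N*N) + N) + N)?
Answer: 214692295801/531441 ≈ 4.0398e+5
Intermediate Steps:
G = 59/9 (G = 8 - 1/9*13 = 8 - 13/9 = 59/9 ≈ 6.5556)
Y(N) = N*(2*N + 2*N**2) (Y(N) = N*(((N**2 + N**2) + N) + N) = N*((2*N**2 + N) + N) = N*((N + 2*N**2) + N) = N*(2*N + 2*N**2))
(D + Y(G))**2 = (-1285 + 2*(59/9)**2*(1 + 59/9))**2 = (-1285 + 2*(3481/81)*(68/9))**2 = (-1285 + 473416/729)**2 = (-463349/729)**2 = 214692295801/531441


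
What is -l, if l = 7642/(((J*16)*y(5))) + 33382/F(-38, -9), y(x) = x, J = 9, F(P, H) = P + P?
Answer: 2931781/6840 ≈ 428.62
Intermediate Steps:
F(P, H) = 2*P
l = -2931781/6840 (l = 7642/(((9*16)*5)) + 33382/((2*(-38))) = 7642/((144*5)) + 33382/(-76) = 7642/720 + 33382*(-1/76) = 7642*(1/720) - 16691/38 = 3821/360 - 16691/38 = -2931781/6840 ≈ -428.62)
-l = -1*(-2931781/6840) = 2931781/6840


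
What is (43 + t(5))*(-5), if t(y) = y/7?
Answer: -1530/7 ≈ -218.57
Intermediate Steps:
t(y) = y/7 (t(y) = y*(⅐) = y/7)
(43 + t(5))*(-5) = (43 + (⅐)*5)*(-5) = (43 + 5/7)*(-5) = (306/7)*(-5) = -1530/7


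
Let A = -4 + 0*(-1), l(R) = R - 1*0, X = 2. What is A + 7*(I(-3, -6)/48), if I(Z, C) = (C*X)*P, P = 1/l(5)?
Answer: -87/20 ≈ -4.3500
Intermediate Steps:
l(R) = R (l(R) = R + 0 = R)
P = 1/5 ≈ 0.20000
I(Z, C) = 2*C/5 (I(Z, C) = (C*2)*(1/5) = (2*C)*(1/5) = 2*C/5)
A = -4 (A = -4 + 0 = -4)
A + 7*(I(-3, -6)/48) = -4 + 7*(((2/5)*(-6))/48) = -4 + 7*(-12/5*1/48) = -4 + 7*(-1/20) = -4 - 7/20 = -87/20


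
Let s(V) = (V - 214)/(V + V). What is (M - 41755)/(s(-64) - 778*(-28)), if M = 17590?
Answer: -309312/278863 ≈ -1.1092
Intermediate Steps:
s(V) = (-214 + V)/(2*V) (s(V) = (-214 + V)/((2*V)) = (-214 + V)*(1/(2*V)) = (-214 + V)/(2*V))
(M - 41755)/(s(-64) - 778*(-28)) = (17590 - 41755)/((1/2)*(-214 - 64)/(-64) - 778*(-28)) = -24165/((1/2)*(-1/64)*(-278) + 21784) = -24165/(139/64 + 21784) = -24165/1394315/64 = -24165*64/1394315 = -309312/278863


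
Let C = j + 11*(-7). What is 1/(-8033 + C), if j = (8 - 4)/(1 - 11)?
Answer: -5/40552 ≈ -0.00012330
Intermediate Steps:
j = -⅖ (j = 4/(-10) = 4*(-⅒) = -⅖ ≈ -0.40000)
C = -387/5 (C = -⅖ + 11*(-7) = -⅖ - 77 = -387/5 ≈ -77.400)
1/(-8033 + C) = 1/(-8033 - 387/5) = 1/(-40552/5) = -5/40552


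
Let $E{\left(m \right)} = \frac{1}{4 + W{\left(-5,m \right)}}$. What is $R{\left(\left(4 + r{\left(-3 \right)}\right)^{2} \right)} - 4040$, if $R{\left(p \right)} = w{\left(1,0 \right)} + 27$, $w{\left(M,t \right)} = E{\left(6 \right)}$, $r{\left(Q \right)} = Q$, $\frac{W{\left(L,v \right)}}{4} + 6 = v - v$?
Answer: $- \frac{80261}{20} \approx -4013.1$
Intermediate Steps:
$W{\left(L,v \right)} = -24$ ($W{\left(L,v \right)} = -24 + 4 \left(v - v\right) = -24 + 4 \cdot 0 = -24 + 0 = -24$)
$E{\left(m \right)} = - \frac{1}{20}$ ($E{\left(m \right)} = \frac{1}{4 - 24} = \frac{1}{-20} = - \frac{1}{20}$)
$w{\left(M,t \right)} = - \frac{1}{20}$
$R{\left(p \right)} = \frac{539}{20}$ ($R{\left(p \right)} = - \frac{1}{20} + 27 = \frac{539}{20}$)
$R{\left(\left(4 + r{\left(-3 \right)}\right)^{2} \right)} - 4040 = \frac{539}{20} - 4040 = - \frac{80261}{20}$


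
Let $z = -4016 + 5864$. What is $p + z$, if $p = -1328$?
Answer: $520$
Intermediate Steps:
$z = 1848$
$p + z = -1328 + 1848 = 520$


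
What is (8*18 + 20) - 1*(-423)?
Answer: 587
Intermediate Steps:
(8*18 + 20) - 1*(-423) = (144 + 20) + 423 = 164 + 423 = 587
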